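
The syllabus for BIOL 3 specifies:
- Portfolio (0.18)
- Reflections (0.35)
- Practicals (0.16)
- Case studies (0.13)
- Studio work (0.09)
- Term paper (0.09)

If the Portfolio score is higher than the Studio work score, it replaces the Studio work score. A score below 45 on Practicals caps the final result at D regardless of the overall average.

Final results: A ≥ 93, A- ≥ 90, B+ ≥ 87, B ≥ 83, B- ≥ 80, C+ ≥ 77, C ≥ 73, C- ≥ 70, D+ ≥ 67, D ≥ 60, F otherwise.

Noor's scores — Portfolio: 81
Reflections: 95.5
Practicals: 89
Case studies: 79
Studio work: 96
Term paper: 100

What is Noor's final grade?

A-

Portfolio (81) ≤ Studio work (96), so Studio work stays at 96.
Practicals score 89 ≥ 45: minimum met.
Weighted total:
  Portfolio 81 × 0.18 = 14.58
  Reflections 95.5 × 0.35 = 33.425
  Practicals 89 × 0.16 = 14.24
  Case studies 79 × 0.13 = 10.27
  Studio work 96 × 0.09 = 8.64
  Term paper 100 × 0.09 = 9
Sum = 90.155
90.155 is ≥ 90 and < 93 → A-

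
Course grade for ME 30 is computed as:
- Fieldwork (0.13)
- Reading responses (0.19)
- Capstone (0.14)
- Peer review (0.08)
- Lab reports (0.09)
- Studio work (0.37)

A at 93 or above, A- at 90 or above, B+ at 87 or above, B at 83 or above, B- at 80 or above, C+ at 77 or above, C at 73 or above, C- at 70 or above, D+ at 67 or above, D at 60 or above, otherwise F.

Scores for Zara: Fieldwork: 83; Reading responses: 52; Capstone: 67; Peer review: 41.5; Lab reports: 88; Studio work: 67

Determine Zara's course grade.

Weighted total:
  Fieldwork 83 × 0.13 = 10.79
  Reading responses 52 × 0.19 = 9.88
  Capstone 67 × 0.14 = 9.38
  Peer review 41.5 × 0.08 = 3.32
  Lab reports 88 × 0.09 = 7.92
  Studio work 67 × 0.37 = 24.79
Sum = 66.08
66.08 is ≥ 60 and < 67 → D

D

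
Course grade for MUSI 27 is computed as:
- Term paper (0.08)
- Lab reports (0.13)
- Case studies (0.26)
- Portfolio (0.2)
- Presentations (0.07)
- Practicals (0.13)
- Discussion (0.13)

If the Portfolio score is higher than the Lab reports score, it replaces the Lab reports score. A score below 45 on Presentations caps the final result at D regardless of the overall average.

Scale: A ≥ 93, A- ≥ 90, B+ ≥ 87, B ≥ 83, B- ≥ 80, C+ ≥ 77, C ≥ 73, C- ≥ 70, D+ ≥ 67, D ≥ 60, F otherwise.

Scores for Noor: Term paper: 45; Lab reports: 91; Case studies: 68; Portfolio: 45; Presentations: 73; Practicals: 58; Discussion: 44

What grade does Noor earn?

Portfolio (45) ≤ Lab reports (91), so Lab reports stays at 91.
Presentations score 73 ≥ 45: minimum met.
Weighted total:
  Term paper 45 × 0.08 = 3.6
  Lab reports 91 × 0.13 = 11.83
  Case studies 68 × 0.26 = 17.68
  Portfolio 45 × 0.2 = 9
  Presentations 73 × 0.07 = 5.11
  Practicals 58 × 0.13 = 7.54
  Discussion 44 × 0.13 = 5.72
Sum = 60.48
60.48 is ≥ 60 and < 67 → D

D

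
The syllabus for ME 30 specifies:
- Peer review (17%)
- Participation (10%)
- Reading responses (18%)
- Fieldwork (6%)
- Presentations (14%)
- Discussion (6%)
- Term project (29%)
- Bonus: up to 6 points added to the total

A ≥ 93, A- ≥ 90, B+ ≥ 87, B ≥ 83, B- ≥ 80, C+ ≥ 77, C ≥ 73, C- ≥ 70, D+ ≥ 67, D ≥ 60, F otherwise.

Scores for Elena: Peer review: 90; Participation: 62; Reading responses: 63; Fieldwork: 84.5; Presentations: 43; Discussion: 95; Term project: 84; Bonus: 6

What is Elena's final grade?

C+

Weighted total:
  Peer review 90 × 0.17 = 15.3
  Participation 62 × 0.1 = 6.2
  Reading responses 63 × 0.18 = 11.34
  Fieldwork 84.5 × 0.06 = 5.07
  Presentations 43 × 0.14 = 6.02
  Discussion 95 × 0.06 = 5.7
  Term project 84 × 0.29 = 24.36
Sum = 73.99
Bonus: 73.99 + 6 = 79.99
79.99 is ≥ 77 and < 80 → C+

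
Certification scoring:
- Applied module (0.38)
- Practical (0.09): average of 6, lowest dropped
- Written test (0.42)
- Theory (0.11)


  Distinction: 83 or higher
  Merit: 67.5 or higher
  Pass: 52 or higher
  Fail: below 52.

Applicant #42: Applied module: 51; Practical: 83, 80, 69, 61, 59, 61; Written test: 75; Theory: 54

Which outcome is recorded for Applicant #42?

Practical: drop 59 → average of remaining 5 = 354/5 = 70.8
Weighted total:
  Applied module 51 × 0.38 = 19.38
  Practical 70.8 × 0.09 = 6.372
  Written test 75 × 0.42 = 31.5
  Theory 54 × 0.11 = 5.94
Sum = 63.192
63.192 is ≥ 52 and < 67.5 → Pass

Pass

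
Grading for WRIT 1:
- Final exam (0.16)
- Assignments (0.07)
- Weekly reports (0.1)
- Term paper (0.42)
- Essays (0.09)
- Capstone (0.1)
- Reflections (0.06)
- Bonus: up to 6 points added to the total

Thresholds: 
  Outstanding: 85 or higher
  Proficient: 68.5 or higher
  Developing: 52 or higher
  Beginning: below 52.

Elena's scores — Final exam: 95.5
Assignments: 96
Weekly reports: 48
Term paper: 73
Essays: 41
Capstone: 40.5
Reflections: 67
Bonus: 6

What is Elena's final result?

Proficient

Weighted total:
  Final exam 95.5 × 0.16 = 15.28
  Assignments 96 × 0.07 = 6.72
  Weekly reports 48 × 0.1 = 4.8
  Term paper 73 × 0.42 = 30.66
  Essays 41 × 0.09 = 3.69
  Capstone 40.5 × 0.1 = 4.05
  Reflections 67 × 0.06 = 4.02
Sum = 69.22
Bonus: 69.22 + 6 = 75.22
75.22 is ≥ 68.5 and < 85 → Proficient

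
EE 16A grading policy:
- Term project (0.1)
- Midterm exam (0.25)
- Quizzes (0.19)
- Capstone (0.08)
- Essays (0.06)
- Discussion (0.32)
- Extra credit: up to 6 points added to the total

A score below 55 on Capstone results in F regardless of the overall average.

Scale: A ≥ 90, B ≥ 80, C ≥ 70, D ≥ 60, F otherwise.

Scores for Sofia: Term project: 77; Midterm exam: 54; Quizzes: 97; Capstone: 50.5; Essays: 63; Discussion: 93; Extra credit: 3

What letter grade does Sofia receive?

Capstone score 50.5 < 55: minimum not met.
Weighted total:
  Term project 77 × 0.1 = 7.7
  Midterm exam 54 × 0.25 = 13.5
  Quizzes 97 × 0.19 = 18.43
  Capstone 50.5 × 0.08 = 4.04
  Essays 63 × 0.06 = 3.78
  Discussion 93 × 0.32 = 29.76
Sum = 77.21
Extra credit: 77.21 + 3 = 80.21
Because the Capstone minimum was not met, the result is F.

F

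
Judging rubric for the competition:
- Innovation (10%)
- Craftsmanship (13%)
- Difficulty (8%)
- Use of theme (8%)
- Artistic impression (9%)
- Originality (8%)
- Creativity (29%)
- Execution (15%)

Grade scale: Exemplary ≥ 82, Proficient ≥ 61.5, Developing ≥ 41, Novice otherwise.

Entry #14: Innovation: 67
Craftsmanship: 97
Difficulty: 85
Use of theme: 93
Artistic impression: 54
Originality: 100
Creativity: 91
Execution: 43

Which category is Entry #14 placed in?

Proficient

Weighted total:
  Innovation 67 × 0.1 = 6.7
  Craftsmanship 97 × 0.13 = 12.61
  Difficulty 85 × 0.08 = 6.8
  Use of theme 93 × 0.08 = 7.44
  Artistic impression 54 × 0.09 = 4.86
  Originality 100 × 0.08 = 8
  Creativity 91 × 0.29 = 26.39
  Execution 43 × 0.15 = 6.45
Sum = 79.25
79.25 is ≥ 61.5 and < 82 → Proficient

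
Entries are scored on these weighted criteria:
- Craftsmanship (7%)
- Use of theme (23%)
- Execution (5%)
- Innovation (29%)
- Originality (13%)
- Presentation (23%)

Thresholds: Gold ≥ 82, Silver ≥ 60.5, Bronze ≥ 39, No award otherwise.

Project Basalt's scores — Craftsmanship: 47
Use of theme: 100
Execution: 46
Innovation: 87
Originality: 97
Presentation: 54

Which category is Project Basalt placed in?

Weighted total:
  Craftsmanship 47 × 0.07 = 3.29
  Use of theme 100 × 0.23 = 23
  Execution 46 × 0.05 = 2.3
  Innovation 87 × 0.29 = 25.23
  Originality 97 × 0.13 = 12.61
  Presentation 54 × 0.23 = 12.42
Sum = 78.85
78.85 is ≥ 60.5 and < 82 → Silver

Silver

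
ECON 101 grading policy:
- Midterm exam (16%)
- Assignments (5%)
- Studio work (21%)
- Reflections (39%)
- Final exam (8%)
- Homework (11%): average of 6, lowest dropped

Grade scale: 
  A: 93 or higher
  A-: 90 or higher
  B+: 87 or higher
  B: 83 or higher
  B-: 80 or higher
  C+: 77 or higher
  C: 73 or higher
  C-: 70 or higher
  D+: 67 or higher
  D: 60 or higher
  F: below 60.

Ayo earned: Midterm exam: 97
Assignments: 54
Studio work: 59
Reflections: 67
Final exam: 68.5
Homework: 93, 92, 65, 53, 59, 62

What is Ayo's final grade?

C-

Homework: drop 53 → average of remaining 5 = 371/5 = 74.2
Weighted total:
  Midterm exam 97 × 0.16 = 15.52
  Assignments 54 × 0.05 = 2.7
  Studio work 59 × 0.21 = 12.39
  Reflections 67 × 0.39 = 26.13
  Final exam 68.5 × 0.08 = 5.48
  Homework 74.2 × 0.11 = 8.162
Sum = 70.382
70.382 is ≥ 70 and < 73 → C-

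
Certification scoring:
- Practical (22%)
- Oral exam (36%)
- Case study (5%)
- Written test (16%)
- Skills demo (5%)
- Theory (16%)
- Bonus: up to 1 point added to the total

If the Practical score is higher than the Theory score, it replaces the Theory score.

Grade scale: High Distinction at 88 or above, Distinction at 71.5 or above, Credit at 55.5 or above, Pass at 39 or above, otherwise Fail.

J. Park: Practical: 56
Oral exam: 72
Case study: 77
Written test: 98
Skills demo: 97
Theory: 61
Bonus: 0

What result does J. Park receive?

Distinction

Practical (56) ≤ Theory (61), so Theory stays at 61.
Weighted total:
  Practical 56 × 0.22 = 12.32
  Oral exam 72 × 0.36 = 25.92
  Case study 77 × 0.05 = 3.85
  Written test 98 × 0.16 = 15.68
  Skills demo 97 × 0.05 = 4.85
  Theory 61 × 0.16 = 9.76
Sum = 72.38
Bonus: 72.38 + 0 = 72.38
72.38 is ≥ 71.5 and < 88 → Distinction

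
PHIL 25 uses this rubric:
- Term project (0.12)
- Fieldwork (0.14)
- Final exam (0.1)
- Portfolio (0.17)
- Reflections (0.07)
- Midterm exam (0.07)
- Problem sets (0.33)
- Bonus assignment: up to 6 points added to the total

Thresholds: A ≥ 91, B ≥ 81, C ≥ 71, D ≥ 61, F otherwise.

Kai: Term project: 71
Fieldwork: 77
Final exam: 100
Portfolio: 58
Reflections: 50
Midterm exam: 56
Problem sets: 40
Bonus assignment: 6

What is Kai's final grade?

Weighted total:
  Term project 71 × 0.12 = 8.52
  Fieldwork 77 × 0.14 = 10.78
  Final exam 100 × 0.1 = 10
  Portfolio 58 × 0.17 = 9.86
  Reflections 50 × 0.07 = 3.5
  Midterm exam 56 × 0.07 = 3.92
  Problem sets 40 × 0.33 = 13.2
Sum = 59.78
Bonus assignment: 59.78 + 6 = 65.78
65.78 is ≥ 61 and < 71 → D

D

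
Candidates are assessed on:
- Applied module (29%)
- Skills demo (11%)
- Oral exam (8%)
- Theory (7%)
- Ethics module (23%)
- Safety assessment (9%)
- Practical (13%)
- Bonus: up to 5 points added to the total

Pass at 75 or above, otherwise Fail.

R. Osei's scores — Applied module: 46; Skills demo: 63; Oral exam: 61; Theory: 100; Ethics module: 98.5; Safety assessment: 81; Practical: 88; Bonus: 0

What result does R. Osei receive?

Weighted total:
  Applied module 46 × 0.29 = 13.34
  Skills demo 63 × 0.11 = 6.93
  Oral exam 61 × 0.08 = 4.88
  Theory 100 × 0.07 = 7
  Ethics module 98.5 × 0.23 = 22.655
  Safety assessment 81 × 0.09 = 7.29
  Practical 88 × 0.13 = 11.44
Sum = 73.535
Bonus: 73.535 + 0 = 73.535
73.535 < 75 → Fail

Fail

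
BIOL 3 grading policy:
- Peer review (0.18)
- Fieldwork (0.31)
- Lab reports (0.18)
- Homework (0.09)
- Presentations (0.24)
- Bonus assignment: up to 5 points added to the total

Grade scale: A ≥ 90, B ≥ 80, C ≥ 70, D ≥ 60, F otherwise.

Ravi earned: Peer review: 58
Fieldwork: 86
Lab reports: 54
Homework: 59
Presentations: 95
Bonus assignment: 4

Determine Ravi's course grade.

C

Weighted total:
  Peer review 58 × 0.18 = 10.44
  Fieldwork 86 × 0.31 = 26.66
  Lab reports 54 × 0.18 = 9.72
  Homework 59 × 0.09 = 5.31
  Presentations 95 × 0.24 = 22.8
Sum = 74.93
Bonus assignment: 74.93 + 4 = 78.93
78.93 is ≥ 70 and < 80 → C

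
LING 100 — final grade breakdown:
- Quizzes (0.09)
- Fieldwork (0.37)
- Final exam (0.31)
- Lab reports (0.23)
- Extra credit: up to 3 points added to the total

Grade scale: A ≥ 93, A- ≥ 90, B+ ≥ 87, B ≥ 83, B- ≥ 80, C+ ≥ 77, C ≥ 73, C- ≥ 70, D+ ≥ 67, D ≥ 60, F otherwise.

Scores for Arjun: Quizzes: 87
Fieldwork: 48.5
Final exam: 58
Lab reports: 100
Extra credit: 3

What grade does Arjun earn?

D+

Weighted total:
  Quizzes 87 × 0.09 = 7.83
  Fieldwork 48.5 × 0.37 = 17.945
  Final exam 58 × 0.31 = 17.98
  Lab reports 100 × 0.23 = 23
Sum = 66.755
Extra credit: 66.755 + 3 = 69.755
69.755 is ≥ 67 and < 70 → D+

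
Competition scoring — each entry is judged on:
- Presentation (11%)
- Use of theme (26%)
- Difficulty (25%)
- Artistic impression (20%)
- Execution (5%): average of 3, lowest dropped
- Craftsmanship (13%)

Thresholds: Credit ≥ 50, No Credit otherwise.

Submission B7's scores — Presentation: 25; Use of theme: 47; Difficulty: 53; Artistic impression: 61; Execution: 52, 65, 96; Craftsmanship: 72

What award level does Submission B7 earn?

Execution: drop 52 → average of remaining 2 = 161/2 = 80.5
Weighted total:
  Presentation 25 × 0.11 = 2.75
  Use of theme 47 × 0.26 = 12.22
  Difficulty 53 × 0.25 = 13.25
  Artistic impression 61 × 0.2 = 12.2
  Execution 80.5 × 0.05 = 4.025
  Craftsmanship 72 × 0.13 = 9.36
Sum = 53.805
53.805 ≥ 50 → Credit

Credit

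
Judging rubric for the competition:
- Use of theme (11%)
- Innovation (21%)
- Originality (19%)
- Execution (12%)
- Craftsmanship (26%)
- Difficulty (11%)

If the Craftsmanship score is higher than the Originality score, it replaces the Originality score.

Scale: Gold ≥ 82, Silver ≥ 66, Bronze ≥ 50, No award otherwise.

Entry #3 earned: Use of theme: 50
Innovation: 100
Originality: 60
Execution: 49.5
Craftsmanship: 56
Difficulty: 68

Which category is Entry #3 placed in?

Bronze

Craftsmanship (56) ≤ Originality (60), so Originality stays at 60.
Weighted total:
  Use of theme 50 × 0.11 = 5.5
  Innovation 100 × 0.21 = 21
  Originality 60 × 0.19 = 11.4
  Execution 49.5 × 0.12 = 5.94
  Craftsmanship 56 × 0.26 = 14.56
  Difficulty 68 × 0.11 = 7.48
Sum = 65.88
65.88 is ≥ 50 and < 66 → Bronze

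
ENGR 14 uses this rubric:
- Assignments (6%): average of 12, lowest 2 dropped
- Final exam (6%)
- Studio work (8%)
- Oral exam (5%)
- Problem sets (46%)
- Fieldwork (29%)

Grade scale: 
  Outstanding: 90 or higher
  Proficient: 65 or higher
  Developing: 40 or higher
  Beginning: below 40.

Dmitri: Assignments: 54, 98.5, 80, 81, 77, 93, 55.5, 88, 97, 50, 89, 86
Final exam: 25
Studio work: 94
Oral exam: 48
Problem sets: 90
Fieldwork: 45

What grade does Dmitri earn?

Proficient

Assignments: drop 50, 54 → average of remaining 10 = 845/10 = 84.5
Weighted total:
  Assignments 84.5 × 0.06 = 5.07
  Final exam 25 × 0.06 = 1.5
  Studio work 94 × 0.08 = 7.52
  Oral exam 48 × 0.05 = 2.4
  Problem sets 90 × 0.46 = 41.4
  Fieldwork 45 × 0.29 = 13.05
Sum = 70.94
70.94 is ≥ 65 and < 90 → Proficient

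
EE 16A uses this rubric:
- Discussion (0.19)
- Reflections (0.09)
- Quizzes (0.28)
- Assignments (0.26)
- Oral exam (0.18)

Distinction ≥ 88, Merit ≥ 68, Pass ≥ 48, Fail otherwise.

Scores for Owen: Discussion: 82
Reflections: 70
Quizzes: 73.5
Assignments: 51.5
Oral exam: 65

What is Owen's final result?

Pass

Weighted total:
  Discussion 82 × 0.19 = 15.58
  Reflections 70 × 0.09 = 6.3
  Quizzes 73.5 × 0.28 = 20.58
  Assignments 51.5 × 0.26 = 13.39
  Oral exam 65 × 0.18 = 11.7
Sum = 67.55
67.55 is ≥ 48 and < 68 → Pass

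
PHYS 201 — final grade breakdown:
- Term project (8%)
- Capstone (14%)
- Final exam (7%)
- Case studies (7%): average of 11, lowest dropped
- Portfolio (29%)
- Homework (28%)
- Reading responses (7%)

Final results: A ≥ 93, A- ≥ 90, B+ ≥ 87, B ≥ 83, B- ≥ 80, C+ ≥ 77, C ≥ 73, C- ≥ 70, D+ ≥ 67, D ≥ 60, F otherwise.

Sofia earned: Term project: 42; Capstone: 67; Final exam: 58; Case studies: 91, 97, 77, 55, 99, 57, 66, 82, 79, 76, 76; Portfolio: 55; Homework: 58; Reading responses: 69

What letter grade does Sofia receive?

Case studies: drop 55 → average of remaining 10 = 800/10 = 80
Weighted total:
  Term project 42 × 0.08 = 3.36
  Capstone 67 × 0.14 = 9.38
  Final exam 58 × 0.07 = 4.06
  Case studies 80 × 0.07 = 5.6
  Portfolio 55 × 0.29 = 15.95
  Homework 58 × 0.28 = 16.24
  Reading responses 69 × 0.07 = 4.83
Sum = 59.42
59.42 < 60 → F

F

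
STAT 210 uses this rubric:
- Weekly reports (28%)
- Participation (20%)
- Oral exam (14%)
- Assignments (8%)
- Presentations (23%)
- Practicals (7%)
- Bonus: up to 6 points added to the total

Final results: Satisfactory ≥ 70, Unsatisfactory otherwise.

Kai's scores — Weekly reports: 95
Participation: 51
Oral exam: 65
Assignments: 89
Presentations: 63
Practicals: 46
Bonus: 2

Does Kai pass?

Weighted total:
  Weekly reports 95 × 0.28 = 26.6
  Participation 51 × 0.2 = 10.2
  Oral exam 65 × 0.14 = 9.1
  Assignments 89 × 0.08 = 7.12
  Presentations 63 × 0.23 = 14.49
  Practicals 46 × 0.07 = 3.22
Sum = 70.73
Bonus: 70.73 + 2 = 72.73
72.73 ≥ 70 → Satisfactory

Satisfactory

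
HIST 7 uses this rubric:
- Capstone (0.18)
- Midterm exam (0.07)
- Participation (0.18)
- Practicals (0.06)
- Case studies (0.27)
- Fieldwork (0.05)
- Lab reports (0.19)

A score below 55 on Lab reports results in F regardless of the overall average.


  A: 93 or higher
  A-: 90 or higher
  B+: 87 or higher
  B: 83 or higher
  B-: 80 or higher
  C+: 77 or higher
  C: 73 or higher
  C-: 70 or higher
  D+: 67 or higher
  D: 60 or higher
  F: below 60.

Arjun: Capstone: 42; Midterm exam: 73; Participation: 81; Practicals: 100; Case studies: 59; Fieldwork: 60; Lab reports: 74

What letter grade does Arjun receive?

D

Lab reports score 74 ≥ 55: minimum met.
Weighted total:
  Capstone 42 × 0.18 = 7.56
  Midterm exam 73 × 0.07 = 5.11
  Participation 81 × 0.18 = 14.58
  Practicals 100 × 0.06 = 6
  Case studies 59 × 0.27 = 15.93
  Fieldwork 60 × 0.05 = 3
  Lab reports 74 × 0.19 = 14.06
Sum = 66.24
66.24 is ≥ 60 and < 67 → D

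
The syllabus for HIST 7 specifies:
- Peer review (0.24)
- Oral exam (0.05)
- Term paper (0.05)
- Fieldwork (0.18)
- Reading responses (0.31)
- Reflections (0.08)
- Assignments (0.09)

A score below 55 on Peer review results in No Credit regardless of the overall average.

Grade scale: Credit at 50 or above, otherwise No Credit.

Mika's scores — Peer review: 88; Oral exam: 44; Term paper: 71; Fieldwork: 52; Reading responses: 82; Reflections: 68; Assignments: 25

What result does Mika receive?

Peer review score 88 ≥ 55: minimum met.
Weighted total:
  Peer review 88 × 0.24 = 21.12
  Oral exam 44 × 0.05 = 2.2
  Term paper 71 × 0.05 = 3.55
  Fieldwork 52 × 0.18 = 9.36
  Reading responses 82 × 0.31 = 25.42
  Reflections 68 × 0.08 = 5.44
  Assignments 25 × 0.09 = 2.25
Sum = 69.34
69.34 ≥ 50 → Credit

Credit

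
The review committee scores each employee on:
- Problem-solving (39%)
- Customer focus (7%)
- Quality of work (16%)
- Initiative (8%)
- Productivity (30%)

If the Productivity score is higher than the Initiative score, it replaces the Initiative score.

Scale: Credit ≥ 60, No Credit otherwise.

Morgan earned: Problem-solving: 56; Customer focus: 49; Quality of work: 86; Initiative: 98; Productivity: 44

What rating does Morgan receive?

Productivity (44) ≤ Initiative (98), so Initiative stays at 98.
Weighted total:
  Problem-solving 56 × 0.39 = 21.84
  Customer focus 49 × 0.07 = 3.43
  Quality of work 86 × 0.16 = 13.76
  Initiative 98 × 0.08 = 7.84
  Productivity 44 × 0.3 = 13.2
Sum = 60.07
60.07 ≥ 60 → Credit

Credit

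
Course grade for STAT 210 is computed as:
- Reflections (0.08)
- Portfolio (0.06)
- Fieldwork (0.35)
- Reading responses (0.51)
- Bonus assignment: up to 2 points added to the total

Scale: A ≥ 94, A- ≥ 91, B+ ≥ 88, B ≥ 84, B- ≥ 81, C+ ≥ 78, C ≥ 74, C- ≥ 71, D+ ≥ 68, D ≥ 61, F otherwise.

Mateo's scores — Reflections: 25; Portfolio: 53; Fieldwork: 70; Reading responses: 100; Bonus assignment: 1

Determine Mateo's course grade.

B-

Weighted total:
  Reflections 25 × 0.08 = 2
  Portfolio 53 × 0.06 = 3.18
  Fieldwork 70 × 0.35 = 24.5
  Reading responses 100 × 0.51 = 51
Sum = 80.68
Bonus assignment: 80.68 + 1 = 81.68
81.68 is ≥ 81 and < 84 → B-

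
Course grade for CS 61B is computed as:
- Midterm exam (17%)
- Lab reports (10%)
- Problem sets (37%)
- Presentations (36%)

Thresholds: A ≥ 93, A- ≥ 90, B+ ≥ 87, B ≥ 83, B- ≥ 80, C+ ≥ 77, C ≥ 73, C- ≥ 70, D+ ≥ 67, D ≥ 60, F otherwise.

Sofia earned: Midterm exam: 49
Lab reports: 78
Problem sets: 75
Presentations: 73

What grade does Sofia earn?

Weighted total:
  Midterm exam 49 × 0.17 = 8.33
  Lab reports 78 × 0.1 = 7.8
  Problem sets 75 × 0.37 = 27.75
  Presentations 73 × 0.36 = 26.28
Sum = 70.16
70.16 is ≥ 70 and < 73 → C-

C-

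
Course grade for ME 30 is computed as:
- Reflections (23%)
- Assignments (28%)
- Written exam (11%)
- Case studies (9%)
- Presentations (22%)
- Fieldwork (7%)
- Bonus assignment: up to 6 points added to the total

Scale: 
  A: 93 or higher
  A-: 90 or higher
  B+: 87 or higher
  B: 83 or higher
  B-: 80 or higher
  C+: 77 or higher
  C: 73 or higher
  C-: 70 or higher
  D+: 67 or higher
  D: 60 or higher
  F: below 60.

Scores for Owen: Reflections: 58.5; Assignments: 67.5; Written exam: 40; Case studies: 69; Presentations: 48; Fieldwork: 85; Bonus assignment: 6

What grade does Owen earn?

D

Weighted total:
  Reflections 58.5 × 0.23 = 13.455
  Assignments 67.5 × 0.28 = 18.9
  Written exam 40 × 0.11 = 4.4
  Case studies 69 × 0.09 = 6.21
  Presentations 48 × 0.22 = 10.56
  Fieldwork 85 × 0.07 = 5.95
Sum = 59.475
Bonus assignment: 59.475 + 6 = 65.475
65.475 is ≥ 60 and < 67 → D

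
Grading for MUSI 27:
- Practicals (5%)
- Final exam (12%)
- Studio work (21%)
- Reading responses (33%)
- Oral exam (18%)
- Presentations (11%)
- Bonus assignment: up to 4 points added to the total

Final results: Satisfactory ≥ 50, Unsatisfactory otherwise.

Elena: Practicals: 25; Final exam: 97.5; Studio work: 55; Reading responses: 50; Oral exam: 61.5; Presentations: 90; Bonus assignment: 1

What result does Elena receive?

Weighted total:
  Practicals 25 × 0.05 = 1.25
  Final exam 97.5 × 0.12 = 11.7
  Studio work 55 × 0.21 = 11.55
  Reading responses 50 × 0.33 = 16.5
  Oral exam 61.5 × 0.18 = 11.07
  Presentations 90 × 0.11 = 9.9
Sum = 61.97
Bonus assignment: 61.97 + 1 = 62.97
62.97 ≥ 50 → Satisfactory

Satisfactory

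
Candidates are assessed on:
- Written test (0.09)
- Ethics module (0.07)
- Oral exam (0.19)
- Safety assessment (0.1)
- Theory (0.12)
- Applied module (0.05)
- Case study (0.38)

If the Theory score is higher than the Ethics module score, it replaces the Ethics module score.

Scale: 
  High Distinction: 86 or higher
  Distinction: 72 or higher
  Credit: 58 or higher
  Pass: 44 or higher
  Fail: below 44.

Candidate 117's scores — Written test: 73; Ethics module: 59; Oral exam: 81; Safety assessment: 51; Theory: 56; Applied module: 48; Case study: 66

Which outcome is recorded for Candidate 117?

Theory (56) ≤ Ethics module (59), so Ethics module stays at 59.
Weighted total:
  Written test 73 × 0.09 = 6.57
  Ethics module 59 × 0.07 = 4.13
  Oral exam 81 × 0.19 = 15.39
  Safety assessment 51 × 0.1 = 5.1
  Theory 56 × 0.12 = 6.72
  Applied module 48 × 0.05 = 2.4
  Case study 66 × 0.38 = 25.08
Sum = 65.39
65.39 is ≥ 58 and < 72 → Credit

Credit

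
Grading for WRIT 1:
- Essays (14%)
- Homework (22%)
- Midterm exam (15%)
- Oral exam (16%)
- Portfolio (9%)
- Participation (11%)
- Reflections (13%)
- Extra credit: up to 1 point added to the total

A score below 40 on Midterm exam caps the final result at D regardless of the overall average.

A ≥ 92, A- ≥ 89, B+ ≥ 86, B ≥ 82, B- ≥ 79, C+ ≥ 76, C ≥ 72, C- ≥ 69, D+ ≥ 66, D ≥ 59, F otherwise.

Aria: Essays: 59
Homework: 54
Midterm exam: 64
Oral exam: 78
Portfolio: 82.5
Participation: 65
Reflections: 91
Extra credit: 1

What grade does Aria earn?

C-

Midterm exam score 64 ≥ 40: minimum met.
Weighted total:
  Essays 59 × 0.14 = 8.26
  Homework 54 × 0.22 = 11.88
  Midterm exam 64 × 0.15 = 9.6
  Oral exam 78 × 0.16 = 12.48
  Portfolio 82.5 × 0.09 = 7.425
  Participation 65 × 0.11 = 7.15
  Reflections 91 × 0.13 = 11.83
Sum = 68.625
Extra credit: 68.625 + 1 = 69.625
69.625 is ≥ 69 and < 72 → C-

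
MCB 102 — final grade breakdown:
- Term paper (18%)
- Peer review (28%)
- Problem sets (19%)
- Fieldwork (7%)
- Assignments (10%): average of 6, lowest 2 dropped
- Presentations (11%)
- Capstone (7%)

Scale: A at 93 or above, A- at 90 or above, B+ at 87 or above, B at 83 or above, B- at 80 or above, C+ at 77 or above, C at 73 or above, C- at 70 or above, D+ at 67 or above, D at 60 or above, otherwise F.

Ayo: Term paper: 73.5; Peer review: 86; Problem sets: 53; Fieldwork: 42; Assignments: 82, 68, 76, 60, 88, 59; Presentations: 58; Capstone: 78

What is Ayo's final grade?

C-

Assignments: drop 59, 60 → average of remaining 4 = 314/4 = 78.5
Weighted total:
  Term paper 73.5 × 0.18 = 13.23
  Peer review 86 × 0.28 = 24.08
  Problem sets 53 × 0.19 = 10.07
  Fieldwork 42 × 0.07 = 2.94
  Assignments 78.5 × 0.1 = 7.85
  Presentations 58 × 0.11 = 6.38
  Capstone 78 × 0.07 = 5.46
Sum = 70.01
70.01 is ≥ 70 and < 73 → C-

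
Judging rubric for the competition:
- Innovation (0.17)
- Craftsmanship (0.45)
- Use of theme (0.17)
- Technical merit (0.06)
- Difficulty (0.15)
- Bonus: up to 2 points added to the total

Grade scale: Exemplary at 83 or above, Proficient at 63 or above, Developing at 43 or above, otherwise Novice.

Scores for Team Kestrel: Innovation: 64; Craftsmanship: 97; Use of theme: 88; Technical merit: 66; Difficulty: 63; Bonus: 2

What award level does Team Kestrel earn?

Exemplary

Weighted total:
  Innovation 64 × 0.17 = 10.88
  Craftsmanship 97 × 0.45 = 43.65
  Use of theme 88 × 0.17 = 14.96
  Technical merit 66 × 0.06 = 3.96
  Difficulty 63 × 0.15 = 9.45
Sum = 82.9
Bonus: 82.9 + 2 = 84.9
84.9 ≥ 83 → Exemplary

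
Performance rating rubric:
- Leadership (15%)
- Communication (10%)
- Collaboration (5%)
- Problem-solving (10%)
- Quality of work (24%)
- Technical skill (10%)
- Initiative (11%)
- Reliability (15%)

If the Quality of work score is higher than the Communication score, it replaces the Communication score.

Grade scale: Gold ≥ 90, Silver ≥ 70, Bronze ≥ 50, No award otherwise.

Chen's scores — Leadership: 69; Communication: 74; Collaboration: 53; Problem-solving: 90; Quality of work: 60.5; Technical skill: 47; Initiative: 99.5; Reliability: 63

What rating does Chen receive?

Bronze

Quality of work (60.5) ≤ Communication (74), so Communication stays at 74.
Weighted total:
  Leadership 69 × 0.15 = 10.35
  Communication 74 × 0.1 = 7.4
  Collaboration 53 × 0.05 = 2.65
  Problem-solving 90 × 0.1 = 9
  Quality of work 60.5 × 0.24 = 14.52
  Technical skill 47 × 0.1 = 4.7
  Initiative 99.5 × 0.11 = 10.945
  Reliability 63 × 0.15 = 9.45
Sum = 69.015
69.015 is ≥ 50 and < 70 → Bronze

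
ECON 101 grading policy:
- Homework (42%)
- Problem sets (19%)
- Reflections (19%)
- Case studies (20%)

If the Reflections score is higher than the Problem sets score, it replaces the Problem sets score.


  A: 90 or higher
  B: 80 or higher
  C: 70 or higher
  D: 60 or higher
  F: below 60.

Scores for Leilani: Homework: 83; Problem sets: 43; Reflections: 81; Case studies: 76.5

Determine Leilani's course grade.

B

Reflections (81) > Problem sets (43), so Problem sets counts as 81.
Weighted total:
  Homework 83 × 0.42 = 34.86
  Problem sets 81 × 0.19 = 15.39
  Reflections 81 × 0.19 = 15.39
  Case studies 76.5 × 0.2 = 15.3
Sum = 80.94
80.94 is ≥ 80 and < 90 → B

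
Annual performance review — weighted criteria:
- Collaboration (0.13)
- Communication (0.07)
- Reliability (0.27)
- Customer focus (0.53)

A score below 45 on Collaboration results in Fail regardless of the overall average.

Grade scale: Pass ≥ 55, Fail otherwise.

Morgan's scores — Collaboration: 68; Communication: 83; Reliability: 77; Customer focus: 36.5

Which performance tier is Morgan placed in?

Fail

Collaboration score 68 ≥ 45: minimum met.
Weighted total:
  Collaboration 68 × 0.13 = 8.84
  Communication 83 × 0.07 = 5.81
  Reliability 77 × 0.27 = 20.79
  Customer focus 36.5 × 0.53 = 19.345
Sum = 54.785
54.785 < 55 → Fail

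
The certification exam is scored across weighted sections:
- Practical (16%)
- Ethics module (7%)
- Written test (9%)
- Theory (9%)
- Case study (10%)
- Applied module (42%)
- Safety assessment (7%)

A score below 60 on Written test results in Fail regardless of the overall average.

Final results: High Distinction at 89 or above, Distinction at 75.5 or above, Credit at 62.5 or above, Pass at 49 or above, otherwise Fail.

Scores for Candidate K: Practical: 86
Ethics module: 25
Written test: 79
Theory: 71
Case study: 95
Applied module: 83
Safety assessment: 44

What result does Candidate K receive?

Distinction

Written test score 79 ≥ 60: minimum met.
Weighted total:
  Practical 86 × 0.16 = 13.76
  Ethics module 25 × 0.07 = 1.75
  Written test 79 × 0.09 = 7.11
  Theory 71 × 0.09 = 6.39
  Case study 95 × 0.1 = 9.5
  Applied module 83 × 0.42 = 34.86
  Safety assessment 44 × 0.07 = 3.08
Sum = 76.45
76.45 is ≥ 75.5 and < 89 → Distinction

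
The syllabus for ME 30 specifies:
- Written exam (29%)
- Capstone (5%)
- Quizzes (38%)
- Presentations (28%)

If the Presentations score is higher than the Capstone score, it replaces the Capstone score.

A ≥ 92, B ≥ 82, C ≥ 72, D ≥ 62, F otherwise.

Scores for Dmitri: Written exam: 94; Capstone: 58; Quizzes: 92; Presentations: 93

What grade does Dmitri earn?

Presentations (93) > Capstone (58), so Capstone counts as 93.
Weighted total:
  Written exam 94 × 0.29 = 27.26
  Capstone 93 × 0.05 = 4.65
  Quizzes 92 × 0.38 = 34.96
  Presentations 93 × 0.28 = 26.04
Sum = 92.91
92.91 ≥ 92 → A

A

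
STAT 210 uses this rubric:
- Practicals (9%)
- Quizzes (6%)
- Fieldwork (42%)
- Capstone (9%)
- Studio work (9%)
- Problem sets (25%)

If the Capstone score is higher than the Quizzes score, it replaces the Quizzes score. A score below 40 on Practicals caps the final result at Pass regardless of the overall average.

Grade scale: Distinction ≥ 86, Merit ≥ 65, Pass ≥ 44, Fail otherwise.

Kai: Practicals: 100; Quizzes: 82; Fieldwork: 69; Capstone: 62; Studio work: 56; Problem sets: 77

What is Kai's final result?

Capstone (62) ≤ Quizzes (82), so Quizzes stays at 82.
Practicals score 100 ≥ 40: minimum met.
Weighted total:
  Practicals 100 × 0.09 = 9
  Quizzes 82 × 0.06 = 4.92
  Fieldwork 69 × 0.42 = 28.98
  Capstone 62 × 0.09 = 5.58
  Studio work 56 × 0.09 = 5.04
  Problem sets 77 × 0.25 = 19.25
Sum = 72.77
72.77 is ≥ 65 and < 86 → Merit

Merit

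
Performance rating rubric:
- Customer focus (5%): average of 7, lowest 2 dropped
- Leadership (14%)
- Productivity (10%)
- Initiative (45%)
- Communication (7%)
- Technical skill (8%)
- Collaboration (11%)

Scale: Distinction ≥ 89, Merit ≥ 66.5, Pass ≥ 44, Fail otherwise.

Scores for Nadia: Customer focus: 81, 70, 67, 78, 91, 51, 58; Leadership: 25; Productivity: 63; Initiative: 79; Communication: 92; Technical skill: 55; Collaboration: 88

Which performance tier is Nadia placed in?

Customer focus: drop 51, 58 → average of remaining 5 = 387/5 = 77.4
Weighted total:
  Customer focus 77.4 × 0.05 = 3.87
  Leadership 25 × 0.14 = 3.5
  Productivity 63 × 0.1 = 6.3
  Initiative 79 × 0.45 = 35.55
  Communication 92 × 0.07 = 6.44
  Technical skill 55 × 0.08 = 4.4
  Collaboration 88 × 0.11 = 9.68
Sum = 69.74
69.74 is ≥ 66.5 and < 89 → Merit

Merit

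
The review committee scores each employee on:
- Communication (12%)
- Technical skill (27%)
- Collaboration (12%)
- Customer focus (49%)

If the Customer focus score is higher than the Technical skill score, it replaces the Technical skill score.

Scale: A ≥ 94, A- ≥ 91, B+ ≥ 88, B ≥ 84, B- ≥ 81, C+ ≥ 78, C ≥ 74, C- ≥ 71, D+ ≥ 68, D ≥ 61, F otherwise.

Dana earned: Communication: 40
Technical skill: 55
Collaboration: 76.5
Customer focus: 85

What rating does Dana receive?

Customer focus (85) > Technical skill (55), so Technical skill counts as 85.
Weighted total:
  Communication 40 × 0.12 = 4.8
  Technical skill 85 × 0.27 = 22.95
  Collaboration 76.5 × 0.12 = 9.18
  Customer focus 85 × 0.49 = 41.65
Sum = 78.58
78.58 is ≥ 78 and < 81 → C+

C+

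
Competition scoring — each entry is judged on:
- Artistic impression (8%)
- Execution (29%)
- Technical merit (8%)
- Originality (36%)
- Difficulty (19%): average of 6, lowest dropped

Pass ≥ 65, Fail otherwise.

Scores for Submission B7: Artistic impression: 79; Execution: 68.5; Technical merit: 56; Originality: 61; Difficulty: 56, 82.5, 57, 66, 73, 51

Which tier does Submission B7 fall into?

Pass

Difficulty: drop 51 → average of remaining 5 = 334.5/5 = 66.9
Weighted total:
  Artistic impression 79 × 0.08 = 6.32
  Execution 68.5 × 0.29 = 19.865
  Technical merit 56 × 0.08 = 4.48
  Originality 61 × 0.36 = 21.96
  Difficulty 66.9 × 0.19 = 12.711
Sum = 65.336
65.336 ≥ 65 → Pass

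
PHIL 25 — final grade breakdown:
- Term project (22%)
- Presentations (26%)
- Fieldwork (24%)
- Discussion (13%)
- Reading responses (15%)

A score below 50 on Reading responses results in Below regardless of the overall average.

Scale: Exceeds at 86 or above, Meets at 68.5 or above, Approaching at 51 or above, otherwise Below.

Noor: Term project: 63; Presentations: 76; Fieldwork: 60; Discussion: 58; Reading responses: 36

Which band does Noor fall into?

Reading responses score 36 < 50: minimum not met.
Weighted total:
  Term project 63 × 0.22 = 13.86
  Presentations 76 × 0.26 = 19.76
  Fieldwork 60 × 0.24 = 14.4
  Discussion 58 × 0.13 = 7.54
  Reading responses 36 × 0.15 = 5.4
Sum = 60.96
Because the Reading responses minimum was not met, the result is Below.

Below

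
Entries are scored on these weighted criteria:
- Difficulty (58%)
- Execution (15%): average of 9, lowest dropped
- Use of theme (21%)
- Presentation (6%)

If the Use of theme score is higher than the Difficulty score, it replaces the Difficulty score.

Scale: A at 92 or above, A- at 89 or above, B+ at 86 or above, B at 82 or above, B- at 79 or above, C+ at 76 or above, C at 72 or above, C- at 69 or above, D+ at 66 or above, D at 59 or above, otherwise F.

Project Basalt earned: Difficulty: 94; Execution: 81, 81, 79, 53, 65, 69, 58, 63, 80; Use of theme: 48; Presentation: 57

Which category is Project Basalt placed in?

C+

Execution: drop 53 → average of remaining 8 = 576/8 = 72
Use of theme (48) ≤ Difficulty (94), so Difficulty stays at 94.
Weighted total:
  Difficulty 94 × 0.58 = 54.52
  Execution 72 × 0.15 = 10.8
  Use of theme 48 × 0.21 = 10.08
  Presentation 57 × 0.06 = 3.42
Sum = 78.82
78.82 is ≥ 76 and < 79 → C+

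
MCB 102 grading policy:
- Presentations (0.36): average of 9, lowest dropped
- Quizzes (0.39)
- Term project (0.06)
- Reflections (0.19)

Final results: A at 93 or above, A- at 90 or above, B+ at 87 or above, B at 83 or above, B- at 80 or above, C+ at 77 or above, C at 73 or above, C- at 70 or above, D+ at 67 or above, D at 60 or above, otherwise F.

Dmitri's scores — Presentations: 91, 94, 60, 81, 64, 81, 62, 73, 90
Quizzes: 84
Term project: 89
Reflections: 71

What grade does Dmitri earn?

Presentations: drop 60 → average of remaining 8 = 636/8 = 79.5
Weighted total:
  Presentations 79.5 × 0.36 = 28.62
  Quizzes 84 × 0.39 = 32.76
  Term project 89 × 0.06 = 5.34
  Reflections 71 × 0.19 = 13.49
Sum = 80.21
80.21 is ≥ 80 and < 83 → B-

B-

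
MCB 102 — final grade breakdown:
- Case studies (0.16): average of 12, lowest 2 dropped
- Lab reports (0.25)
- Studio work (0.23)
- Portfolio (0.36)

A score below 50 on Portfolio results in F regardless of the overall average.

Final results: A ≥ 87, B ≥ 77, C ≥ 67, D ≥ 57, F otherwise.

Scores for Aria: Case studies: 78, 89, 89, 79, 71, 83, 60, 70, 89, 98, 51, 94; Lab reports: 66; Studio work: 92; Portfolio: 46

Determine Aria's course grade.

Case studies: drop 51, 60 → average of remaining 10 = 840/10 = 84
Portfolio score 46 < 50: minimum not met.
Weighted total:
  Case studies 84 × 0.16 = 13.44
  Lab reports 66 × 0.25 = 16.5
  Studio work 92 × 0.23 = 21.16
  Portfolio 46 × 0.36 = 16.56
Sum = 67.66
Because the Portfolio minimum was not met, the result is F.

F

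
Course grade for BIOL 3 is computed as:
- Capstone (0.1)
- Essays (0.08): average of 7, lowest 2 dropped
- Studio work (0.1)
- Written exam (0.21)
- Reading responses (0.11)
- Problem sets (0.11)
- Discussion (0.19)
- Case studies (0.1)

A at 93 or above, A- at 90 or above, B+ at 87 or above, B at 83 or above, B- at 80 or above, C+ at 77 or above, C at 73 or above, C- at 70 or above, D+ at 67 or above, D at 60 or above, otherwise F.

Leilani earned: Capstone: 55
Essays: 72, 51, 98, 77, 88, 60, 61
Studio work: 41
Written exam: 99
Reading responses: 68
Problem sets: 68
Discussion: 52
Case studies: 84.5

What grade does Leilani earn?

Essays: drop 51, 60 → average of remaining 5 = 396/5 = 79.2
Weighted total:
  Capstone 55 × 0.1 = 5.5
  Essays 79.2 × 0.08 = 6.336
  Studio work 41 × 0.1 = 4.1
  Written exam 99 × 0.21 = 20.79
  Reading responses 68 × 0.11 = 7.48
  Problem sets 68 × 0.11 = 7.48
  Discussion 52 × 0.19 = 9.88
  Case studies 84.5 × 0.1 = 8.45
Sum = 70.016
70.016 is ≥ 70 and < 73 → C-

C-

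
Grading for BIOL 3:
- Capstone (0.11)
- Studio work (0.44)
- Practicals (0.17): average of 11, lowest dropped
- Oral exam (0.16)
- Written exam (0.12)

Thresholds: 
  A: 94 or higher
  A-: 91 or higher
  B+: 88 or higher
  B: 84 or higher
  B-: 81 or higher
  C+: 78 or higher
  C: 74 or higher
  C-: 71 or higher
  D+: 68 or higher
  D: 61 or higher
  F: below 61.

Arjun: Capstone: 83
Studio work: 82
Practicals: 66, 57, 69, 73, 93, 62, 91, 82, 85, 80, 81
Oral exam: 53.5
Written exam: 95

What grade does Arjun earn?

Practicals: drop 57 → average of remaining 10 = 782/10 = 78.2
Weighted total:
  Capstone 83 × 0.11 = 9.13
  Studio work 82 × 0.44 = 36.08
  Practicals 78.2 × 0.17 = 13.294
  Oral exam 53.5 × 0.16 = 8.56
  Written exam 95 × 0.12 = 11.4
Sum = 78.464
78.464 is ≥ 78 and < 81 → C+

C+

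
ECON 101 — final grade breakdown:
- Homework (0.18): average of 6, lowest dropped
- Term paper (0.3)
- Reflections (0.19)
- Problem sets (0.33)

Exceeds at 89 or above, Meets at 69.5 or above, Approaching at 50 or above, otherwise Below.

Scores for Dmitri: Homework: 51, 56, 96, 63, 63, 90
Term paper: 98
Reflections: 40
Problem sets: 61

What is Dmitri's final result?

Meets

Homework: drop 51 → average of remaining 5 = 368/5 = 73.6
Weighted total:
  Homework 73.6 × 0.18 = 13.248
  Term paper 98 × 0.3 = 29.4
  Reflections 40 × 0.19 = 7.6
  Problem sets 61 × 0.33 = 20.13
Sum = 70.378
70.378 is ≥ 69.5 and < 89 → Meets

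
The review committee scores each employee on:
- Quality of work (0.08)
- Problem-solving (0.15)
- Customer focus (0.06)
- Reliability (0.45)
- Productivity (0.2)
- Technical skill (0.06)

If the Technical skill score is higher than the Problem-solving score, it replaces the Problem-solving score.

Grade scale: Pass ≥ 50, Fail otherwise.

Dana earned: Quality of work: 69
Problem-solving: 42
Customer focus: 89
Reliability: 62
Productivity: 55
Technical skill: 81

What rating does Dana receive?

Technical skill (81) > Problem-solving (42), so Problem-solving counts as 81.
Weighted total:
  Quality of work 69 × 0.08 = 5.52
  Problem-solving 81 × 0.15 = 12.15
  Customer focus 89 × 0.06 = 5.34
  Reliability 62 × 0.45 = 27.9
  Productivity 55 × 0.2 = 11
  Technical skill 81 × 0.06 = 4.86
Sum = 66.77
66.77 ≥ 50 → Pass

Pass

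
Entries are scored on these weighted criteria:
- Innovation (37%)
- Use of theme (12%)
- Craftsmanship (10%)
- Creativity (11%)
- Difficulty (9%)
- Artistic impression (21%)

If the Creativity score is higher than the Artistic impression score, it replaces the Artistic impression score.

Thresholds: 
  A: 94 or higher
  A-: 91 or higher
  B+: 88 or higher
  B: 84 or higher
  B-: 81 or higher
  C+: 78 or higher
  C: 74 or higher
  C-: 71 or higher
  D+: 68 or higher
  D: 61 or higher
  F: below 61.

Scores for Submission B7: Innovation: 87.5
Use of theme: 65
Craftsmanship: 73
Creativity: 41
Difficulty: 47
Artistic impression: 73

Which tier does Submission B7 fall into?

C-

Creativity (41) ≤ Artistic impression (73), so Artistic impression stays at 73.
Weighted total:
  Innovation 87.5 × 0.37 = 32.375
  Use of theme 65 × 0.12 = 7.8
  Craftsmanship 73 × 0.1 = 7.3
  Creativity 41 × 0.11 = 4.51
  Difficulty 47 × 0.09 = 4.23
  Artistic impression 73 × 0.21 = 15.33
Sum = 71.545
71.545 is ≥ 71 and < 74 → C-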